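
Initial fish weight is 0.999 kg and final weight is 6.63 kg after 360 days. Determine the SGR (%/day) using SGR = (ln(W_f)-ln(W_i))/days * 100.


ln(W_f) = ln(6.63) = 1.8916048
ln(W_i) = ln(0.999) = -0.0010005003
ln(W_f) - ln(W_i) = 1.8916048 - -0.0010005003 = 1.8926053
SGR = 1.8926053 / 360 * 100 = 0.525724 %/day

0.525724 %/day


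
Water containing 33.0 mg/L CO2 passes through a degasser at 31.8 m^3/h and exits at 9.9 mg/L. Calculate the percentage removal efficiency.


CO2_out / CO2_in = 9.9 / 33.0 = 0.3
Fraction remaining = 0.3
efficiency = (1 - 0.3) * 100 = 70 %

70 %


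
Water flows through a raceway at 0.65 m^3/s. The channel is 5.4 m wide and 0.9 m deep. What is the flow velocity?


Cross-sectional area = W * d = 5.4 * 0.9 = 4.86 m^2
Velocity = Q / A = 0.65 / 4.86 = 0.133745 m/s

0.133745 m/s


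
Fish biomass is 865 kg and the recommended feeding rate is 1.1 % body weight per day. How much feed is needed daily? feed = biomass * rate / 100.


Feeding rate fraction = 1.1% / 100 = 0.011
Daily feed = 865 kg * 0.011 = 9.515 kg/day

9.515 kg/day


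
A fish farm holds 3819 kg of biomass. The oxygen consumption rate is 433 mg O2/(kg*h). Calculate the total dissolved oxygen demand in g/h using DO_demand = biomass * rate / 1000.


Total O2 consumption (mg/h) = 3819 kg * 433 mg/(kg*h) = 1653627 mg/h
Convert to g/h: 1653627 / 1000 = 1653.627 g/h

1653.627 g/h


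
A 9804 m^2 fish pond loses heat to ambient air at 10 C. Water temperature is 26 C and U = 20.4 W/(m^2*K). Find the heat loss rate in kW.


Temperature difference dT = 26 - 10 = 16 K
Heat loss (W) = U * A * dT = 20.4 * 9804 * 16 = 3200025.6 W
Convert to kW: 3200025.6 / 1000 = 3200.0256 kW

3200.0256 kW


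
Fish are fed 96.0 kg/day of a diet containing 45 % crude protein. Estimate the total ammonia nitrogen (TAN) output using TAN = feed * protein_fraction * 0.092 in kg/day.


Protein in feed = 96.0 * 45/100 = 43.2 kg/day
TAN = protein * 0.092 = 43.2 * 0.092 = 3.9744 kg/day

3.9744 kg/day


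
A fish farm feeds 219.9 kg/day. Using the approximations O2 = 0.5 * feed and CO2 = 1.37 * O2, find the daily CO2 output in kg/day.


O2 = 219.9 * 0.5 = 109.95
CO2 = 109.95 * 1.37 = 150.6315

150.6315 kg/day


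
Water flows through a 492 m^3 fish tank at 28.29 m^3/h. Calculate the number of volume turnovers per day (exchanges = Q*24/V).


Daily flow volume = 28.29 m^3/h * 24 h = 678.96 m^3/day
Exchanges = daily flow / tank volume = 678.96 / 492 = 1.38 exchanges/day

1.38 exchanges/day


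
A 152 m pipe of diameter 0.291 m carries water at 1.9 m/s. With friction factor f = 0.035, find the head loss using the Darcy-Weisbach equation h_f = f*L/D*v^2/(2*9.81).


v^2 = 1.9^2 = 3.61 m^2/s^2
L/D = 152/0.291 = 522.33677
h_f = f*(L/D)*v^2/(2g) = 0.035 * 522.33677 * 3.61 / 19.62 = 3.36377 m

3.36377 m


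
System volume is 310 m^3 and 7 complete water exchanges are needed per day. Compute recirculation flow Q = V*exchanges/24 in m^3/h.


Daily recirculation volume = 310 m^3 * 7 = 2170 m^3/day
Flow rate Q = daily volume / 24 h = 2170 / 24 = 90.4167 m^3/h

90.4167 m^3/h


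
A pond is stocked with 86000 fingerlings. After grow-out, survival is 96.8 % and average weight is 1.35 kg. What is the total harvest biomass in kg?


Survivors = 86000 * 96.8/100 = 83248 fish
Harvest biomass = survivors * W_f = 83248 * 1.35 = 112384.8 kg

112384.8 kg


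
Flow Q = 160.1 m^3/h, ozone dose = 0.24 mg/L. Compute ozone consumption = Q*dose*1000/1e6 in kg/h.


O3 demand (mg/h) = Q * dose * 1000 = 160.1 * 0.24 * 1000 = 38424 mg/h
Convert mg to kg: 38424 / 1e6 = 0.038424 kg/h

0.038424 kg/h


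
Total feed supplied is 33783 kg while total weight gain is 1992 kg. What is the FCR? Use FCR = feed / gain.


FCR = feed consumed / weight gained
FCR = 33783 kg / 1992 kg = 16.9593

16.9593


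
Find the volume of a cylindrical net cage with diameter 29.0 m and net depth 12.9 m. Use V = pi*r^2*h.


r = d/2 = 29.0/2 = 14.5 m
Base area = pi*r^2 = pi*14.5^2 = 660.51986 m^2
Volume = 660.51986 * 12.9 = 8520.71 m^3

8520.71 m^3


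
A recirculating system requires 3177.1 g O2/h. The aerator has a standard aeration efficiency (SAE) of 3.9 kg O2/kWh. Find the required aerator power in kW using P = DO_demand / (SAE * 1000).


SAE in g O2/kWh = 3.9 * 1000 = 3900 g/kWh
P = DO_demand / SAE_g = 3177.1 / 3900 = 0.814641 kW

0.814641 kW


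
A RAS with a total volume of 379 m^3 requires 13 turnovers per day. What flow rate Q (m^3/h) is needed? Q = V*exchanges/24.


Daily recirculation volume = 379 m^3 * 13 = 4927 m^3/day
Flow rate Q = daily volume / 24 h = 4927 / 24 = 205.292 m^3/h

205.292 m^3/h


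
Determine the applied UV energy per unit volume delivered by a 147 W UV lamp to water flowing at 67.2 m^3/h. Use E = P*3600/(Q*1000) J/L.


Energy delivered per hour = 147 W * 3600 s = 529200 J/h
Volume treated per hour = 67.2 m^3/h * 1000 = 67200 L/h
dose = 529200 / 67200 = 7.875 J/L

7.875 J/L


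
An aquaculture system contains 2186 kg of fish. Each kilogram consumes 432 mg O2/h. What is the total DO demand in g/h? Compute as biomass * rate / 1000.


Total O2 consumption (mg/h) = 2186 kg * 432 mg/(kg*h) = 944352 mg/h
Convert to g/h: 944352 / 1000 = 944.352 g/h

944.352 g/h


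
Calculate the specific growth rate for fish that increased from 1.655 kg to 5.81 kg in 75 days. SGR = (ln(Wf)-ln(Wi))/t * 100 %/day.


ln(W_f) = ln(5.81) = 1.7595806
ln(W_i) = ln(1.655) = 0.50380101
ln(W_f) - ln(W_i) = 1.7595806 - 0.50380101 = 1.2557796
SGR = 1.2557796 / 75 * 100 = 1.67437 %/day

1.67437 %/day


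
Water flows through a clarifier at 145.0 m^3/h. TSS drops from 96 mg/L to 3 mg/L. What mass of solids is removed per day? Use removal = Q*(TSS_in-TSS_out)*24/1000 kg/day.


Concentration drop: TSS_in - TSS_out = 96 - 3 = 93 mg/L
Hourly solids removed = Q * dTSS = 145.0 m^3/h * 93 mg/L = 13485 g/h  (m^3/h * mg/L = g/h)
Daily solids removed = 13485 * 24 = 323640 g/day
Convert g to kg: 323640 / 1000 = 323.64 kg/day

323.64 kg/day


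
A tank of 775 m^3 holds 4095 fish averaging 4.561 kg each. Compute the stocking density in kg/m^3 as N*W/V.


Total biomass = 4095 fish * 4.561 kg = 18677.295 kg
Density = total biomass / volume = 18677.295 / 775 = 24.0997 kg/m^3

24.0997 kg/m^3


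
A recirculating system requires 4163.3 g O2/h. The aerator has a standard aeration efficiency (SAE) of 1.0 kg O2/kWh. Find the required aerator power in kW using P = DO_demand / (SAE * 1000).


SAE in g O2/kWh = 1.0 * 1000 = 1000 g/kWh
P = DO_demand / SAE_g = 4163.3 / 1000 = 4.1633 kW

4.1633 kW


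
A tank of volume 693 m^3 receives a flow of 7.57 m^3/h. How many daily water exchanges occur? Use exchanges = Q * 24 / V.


Daily flow volume = 7.57 m^3/h * 24 h = 181.68 m^3/day
Exchanges = daily flow / tank volume = 181.68 / 693 = 0.262165 exchanges/day

0.262165 exchanges/day


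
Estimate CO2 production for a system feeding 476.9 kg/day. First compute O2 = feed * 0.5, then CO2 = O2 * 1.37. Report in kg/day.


O2 = 476.9 * 0.5 = 238.45
CO2 = 238.45 * 1.37 = 326.6765

326.6765 kg/day


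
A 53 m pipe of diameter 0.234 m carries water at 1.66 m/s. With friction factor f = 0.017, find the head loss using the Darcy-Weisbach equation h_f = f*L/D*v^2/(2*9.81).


v^2 = 1.66^2 = 2.7556 m^2/s^2
L/D = 53/0.234 = 226.49573
h_f = f*(L/D)*v^2/(2g) = 0.017 * 226.49573 * 2.7556 / 19.62 = 0.540787 m

0.540787 m


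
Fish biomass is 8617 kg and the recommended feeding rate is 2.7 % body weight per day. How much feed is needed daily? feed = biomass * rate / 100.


Feeding rate fraction = 2.7% / 100 = 0.027
Daily feed = 8617 kg * 0.027 = 232.659 kg/day

232.659 kg/day


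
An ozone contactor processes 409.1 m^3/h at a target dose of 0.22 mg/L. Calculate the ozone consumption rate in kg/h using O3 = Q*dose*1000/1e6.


O3 demand (mg/h) = Q * dose * 1000 = 409.1 * 0.22 * 1000 = 90002 mg/h
Convert mg to kg: 90002 / 1e6 = 0.090002 kg/h

0.090002 kg/h


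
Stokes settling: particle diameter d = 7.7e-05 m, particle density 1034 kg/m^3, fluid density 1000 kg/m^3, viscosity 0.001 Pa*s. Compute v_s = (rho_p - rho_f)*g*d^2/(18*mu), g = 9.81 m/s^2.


Density difference: rho_p - rho_f = 1034 - 1000 = 34 kg/m^3
d^2 = (7.7e-05)^2 = 5.929e-09 m^2
Numerator = (rho_p - rho_f) * g * d^2 = 34 * 9.81 * 5.929e-09 = 1.9775587e-06
Denominator = 18 * mu = 18 * 0.001 = 0.018
v_s = 1.9775587e-06 / 0.018 = 1.09864e-04 m/s
Check: Re = rho_f * v_s * d / mu = 1000 * 1.09864e-04 * 7.7e-05 / 0.001 = 0.00846 < 1, so Stokes' law applies.

1.09864e-04 m/s


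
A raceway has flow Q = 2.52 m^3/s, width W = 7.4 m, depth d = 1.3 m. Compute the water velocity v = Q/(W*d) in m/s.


Cross-sectional area = W * d = 7.4 * 1.3 = 9.62 m^2
Velocity = Q / A = 2.52 / 9.62 = 0.261954 m/s

0.261954 m/s


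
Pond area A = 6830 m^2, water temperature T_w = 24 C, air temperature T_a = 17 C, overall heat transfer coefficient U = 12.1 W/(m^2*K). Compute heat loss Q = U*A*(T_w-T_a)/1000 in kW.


Temperature difference dT = 24 - 17 = 7 K
Heat loss (W) = U * A * dT = 12.1 * 6830 * 7 = 578501 W
Convert to kW: 578501 / 1000 = 578.501 kW

578.501 kW


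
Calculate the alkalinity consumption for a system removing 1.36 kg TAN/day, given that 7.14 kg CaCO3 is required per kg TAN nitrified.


Alkalinity factor: 7.14 kg CaCO3 consumed per kg TAN nitrified
alk = 1.36 kg TAN * 7.14 = 9.7104 kg CaCO3/day

9.7104 kg CaCO3/day


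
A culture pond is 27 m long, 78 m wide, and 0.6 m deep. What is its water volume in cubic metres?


Base area = L * W = 27 * 78 = 2106 m^2
Volume = area * depth = 2106 * 0.6 = 1263.6 m^3

1263.6 m^3


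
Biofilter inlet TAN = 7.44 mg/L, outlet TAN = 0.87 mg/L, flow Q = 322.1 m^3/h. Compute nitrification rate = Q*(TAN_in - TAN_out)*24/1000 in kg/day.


Concentration drop: TAN_in - TAN_out = 7.44 - 0.87 = 6.57 mg/L
Hourly TAN removed = Q * dTAN = 322.1 m^3/h * 6.57 mg/L = 2116.197 g/h  (m^3/h * mg/L = g/h)
Daily TAN removed = 2116.197 * 24 = 50788.728 g/day
Convert to kg/day: 50788.728 / 1000 = 50.788728 kg/day

50.788728 kg/day


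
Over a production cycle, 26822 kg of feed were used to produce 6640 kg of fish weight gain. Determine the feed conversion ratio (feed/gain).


FCR = feed consumed / weight gained
FCR = 26822 kg / 6640 kg = 4.03946

4.03946


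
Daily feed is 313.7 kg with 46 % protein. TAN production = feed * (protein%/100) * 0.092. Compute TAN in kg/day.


Protein in feed = 313.7 * 46/100 = 144.302 kg/day
TAN = protein * 0.092 = 144.302 * 0.092 = 13.275784 kg/day

13.275784 kg/day


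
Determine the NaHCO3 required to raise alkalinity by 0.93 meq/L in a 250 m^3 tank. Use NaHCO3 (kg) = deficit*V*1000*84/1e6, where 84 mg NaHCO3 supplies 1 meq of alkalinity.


Tank volume in L = 250 m^3 * 1000 = 250000 L
Total meq required = 0.93 meq/L * 250000 L = 232500 meq
NaHCO3 mass = 232500 meq * 84 mg/meq / 1e6 = 19.53 kg

19.53 kg


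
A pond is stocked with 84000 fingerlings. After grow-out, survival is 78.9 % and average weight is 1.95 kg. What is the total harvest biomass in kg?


Survivors = 84000 * 78.9/100 = 66276 fish
Harvest biomass = survivors * W_f = 66276 * 1.95 = 129238.2 kg

129238.2 kg


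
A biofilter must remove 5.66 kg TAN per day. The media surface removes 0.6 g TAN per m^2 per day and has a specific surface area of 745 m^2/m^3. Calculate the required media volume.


A = 5.66*1000 / 0.6 = 9433.3333 m^2
V = 9433.3333 / 745 = 12.6622

12.6622 m^3


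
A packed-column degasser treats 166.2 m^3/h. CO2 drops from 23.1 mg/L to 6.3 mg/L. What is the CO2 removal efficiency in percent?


CO2_out / CO2_in = 6.3 / 23.1 = 0.27272727
Fraction remaining = 0.27272727
efficiency = (1 - 0.27272727) * 100 = 72.7273 %

72.7273 %


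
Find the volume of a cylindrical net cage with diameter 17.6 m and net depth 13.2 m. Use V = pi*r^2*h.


r = d/2 = 17.6/2 = 8.8 m
Base area = pi*r^2 = pi*8.8^2 = 243.28494 m^2
Volume = 243.28494 * 13.2 = 3211.36 m^3

3211.36 m^3


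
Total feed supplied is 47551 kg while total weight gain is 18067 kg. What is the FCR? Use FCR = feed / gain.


FCR = feed consumed / weight gained
FCR = 47551 kg / 18067 kg = 2.63193

2.63193


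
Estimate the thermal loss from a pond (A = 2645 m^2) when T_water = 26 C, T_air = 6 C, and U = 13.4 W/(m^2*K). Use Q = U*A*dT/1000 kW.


Temperature difference dT = 26 - 6 = 20 K
Heat loss (W) = U * A * dT = 13.4 * 2645 * 20 = 708860 W
Convert to kW: 708860 / 1000 = 708.86 kW

708.86 kW


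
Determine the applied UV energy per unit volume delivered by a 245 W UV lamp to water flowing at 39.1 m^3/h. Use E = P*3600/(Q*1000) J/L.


Energy delivered per hour = 245 W * 3600 s = 882000 J/h
Volume treated per hour = 39.1 m^3/h * 1000 = 39100 L/h
dose = 882000 / 39100 = 22.5575 J/L

22.5575 J/L


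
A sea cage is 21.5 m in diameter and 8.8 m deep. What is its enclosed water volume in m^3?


r = d/2 = 21.5/2 = 10.75 m
Base area = pi*r^2 = pi*10.75^2 = 363.0503 m^2
Volume = 363.0503 * 8.8 = 3194.84 m^3

3194.84 m^3


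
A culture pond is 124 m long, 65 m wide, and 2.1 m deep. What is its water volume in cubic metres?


Base area = L * W = 124 * 65 = 8060 m^2
Volume = area * depth = 8060 * 2.1 = 16926 m^3

16926 m^3


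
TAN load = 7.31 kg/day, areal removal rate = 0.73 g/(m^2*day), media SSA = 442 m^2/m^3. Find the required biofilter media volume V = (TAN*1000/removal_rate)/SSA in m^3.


A = 7.31*1000 / 0.73 = 10013.699 m^2
V = 10013.699 / 442 = 22.6554

22.6554 m^3


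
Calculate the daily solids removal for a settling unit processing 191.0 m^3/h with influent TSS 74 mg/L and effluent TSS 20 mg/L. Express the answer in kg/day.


Concentration drop: TSS_in - TSS_out = 74 - 20 = 54 mg/L
Hourly solids removed = Q * dTSS = 191.0 m^3/h * 54 mg/L = 10314 g/h  (m^3/h * mg/L = g/h)
Daily solids removed = 10314 * 24 = 247536 g/day
Convert g to kg: 247536 / 1000 = 247.536 kg/day

247.536 kg/day


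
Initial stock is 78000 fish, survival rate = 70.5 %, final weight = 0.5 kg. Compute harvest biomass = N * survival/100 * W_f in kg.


Survivors = 78000 * 70.5/100 = 54990 fish
Harvest biomass = survivors * W_f = 54990 * 0.5 = 27495 kg

27495 kg


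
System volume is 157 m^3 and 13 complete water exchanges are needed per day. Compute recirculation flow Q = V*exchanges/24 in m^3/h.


Daily recirculation volume = 157 m^3 * 13 = 2041 m^3/day
Flow rate Q = daily volume / 24 h = 2041 / 24 = 85.0417 m^3/h

85.0417 m^3/h


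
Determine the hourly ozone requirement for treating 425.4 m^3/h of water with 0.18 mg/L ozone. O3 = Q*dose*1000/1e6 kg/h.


O3 demand (mg/h) = Q * dose * 1000 = 425.4 * 0.18 * 1000 = 76572 mg/h
Convert mg to kg: 76572 / 1e6 = 0.076572 kg/h

0.076572 kg/h


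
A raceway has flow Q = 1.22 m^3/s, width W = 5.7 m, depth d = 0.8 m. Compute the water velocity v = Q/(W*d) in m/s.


Cross-sectional area = W * d = 5.7 * 0.8 = 4.56 m^2
Velocity = Q / A = 1.22 / 4.56 = 0.267544 m/s

0.267544 m/s


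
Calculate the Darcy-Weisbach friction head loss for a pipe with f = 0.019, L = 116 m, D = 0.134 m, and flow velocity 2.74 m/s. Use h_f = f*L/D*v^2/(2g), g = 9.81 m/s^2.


v^2 = 2.74^2 = 7.5076 m^2/s^2
L/D = 116/0.134 = 865.67164
h_f = f*(L/D)*v^2/(2g) = 0.019 * 865.67164 * 7.5076 / 19.62 = 6.29374 m

6.29374 m


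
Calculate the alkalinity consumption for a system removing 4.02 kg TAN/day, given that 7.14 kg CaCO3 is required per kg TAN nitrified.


Alkalinity factor: 7.14 kg CaCO3 consumed per kg TAN nitrified
alk = 4.02 kg TAN * 7.14 = 28.7028 kg CaCO3/day

28.7028 kg CaCO3/day


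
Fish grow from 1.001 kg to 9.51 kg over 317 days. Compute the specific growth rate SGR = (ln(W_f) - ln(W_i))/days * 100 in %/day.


ln(W_f) = ln(9.51) = 2.2523439
ln(W_i) = ln(1.001) = 9.9950033e-04
ln(W_f) - ln(W_i) = 2.2523439 - 9.9950033e-04 = 2.2513444
SGR = 2.2513444 / 317 * 100 = 0.710203 %/day

0.710203 %/day


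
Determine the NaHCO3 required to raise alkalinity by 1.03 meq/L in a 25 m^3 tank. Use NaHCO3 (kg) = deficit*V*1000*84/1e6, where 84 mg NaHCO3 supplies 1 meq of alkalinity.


Tank volume in L = 25 m^3 * 1000 = 25000 L
Total meq required = 1.03 meq/L * 25000 L = 25750 meq
NaHCO3 mass = 25750 meq * 84 mg/meq / 1e6 = 2.163 kg

2.163 kg


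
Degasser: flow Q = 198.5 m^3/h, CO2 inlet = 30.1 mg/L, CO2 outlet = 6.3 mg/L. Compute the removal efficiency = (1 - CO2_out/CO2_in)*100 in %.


CO2_out / CO2_in = 6.3 / 30.1 = 0.20930233
Fraction remaining = 0.20930233
efficiency = (1 - 0.20930233) * 100 = 79.0698 %

79.0698 %


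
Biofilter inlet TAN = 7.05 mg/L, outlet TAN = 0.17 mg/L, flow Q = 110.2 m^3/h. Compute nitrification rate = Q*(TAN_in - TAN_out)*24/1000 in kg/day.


Concentration drop: TAN_in - TAN_out = 7.05 - 0.17 = 6.88 mg/L
Hourly TAN removed = Q * dTAN = 110.2 m^3/h * 6.88 mg/L = 758.176 g/h  (m^3/h * mg/L = g/h)
Daily TAN removed = 758.176 * 24 = 18196.224 g/day
Convert to kg/day: 18196.224 / 1000 = 18.196224 kg/day

18.196224 kg/day


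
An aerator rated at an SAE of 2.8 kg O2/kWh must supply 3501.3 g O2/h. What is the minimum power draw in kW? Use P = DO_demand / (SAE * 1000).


SAE in g O2/kWh = 2.8 * 1000 = 2800 g/kWh
P = DO_demand / SAE_g = 3501.3 / 2800 = 1.25046 kW

1.25046 kW


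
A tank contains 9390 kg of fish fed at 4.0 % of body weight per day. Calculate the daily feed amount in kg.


Feeding rate fraction = 4.0% / 100 = 0.04
Daily feed = 9390 kg * 0.04 = 375.6 kg/day

375.6 kg/day


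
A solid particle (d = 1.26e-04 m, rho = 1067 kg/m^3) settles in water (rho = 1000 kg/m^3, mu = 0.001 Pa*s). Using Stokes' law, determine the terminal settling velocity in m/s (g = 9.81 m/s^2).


Density difference: rho_p - rho_f = 1067 - 1000 = 67 kg/m^3
d^2 = (1.26e-04)^2 = 1.5876e-08 m^2
Numerator = (rho_p - rho_f) * g * d^2 = 67 * 9.81 * 1.5876e-08 = 1.0434819e-05
Denominator = 18 * mu = 18 * 0.001 = 0.018
v_s = 1.0434819e-05 / 0.018 = 5.79712e-04 m/s
Check: Re = rho_f * v_s * d / mu = 1000 * 5.79712e-04 * 1.26e-04 / 0.001 = 0.073 < 1, so Stokes' law applies.

5.79712e-04 m/s


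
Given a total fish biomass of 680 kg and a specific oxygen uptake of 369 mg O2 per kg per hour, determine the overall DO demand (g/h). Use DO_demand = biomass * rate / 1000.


Total O2 consumption (mg/h) = 680 kg * 369 mg/(kg*h) = 250920 mg/h
Convert to g/h: 250920 / 1000 = 250.92 g/h

250.92 g/h


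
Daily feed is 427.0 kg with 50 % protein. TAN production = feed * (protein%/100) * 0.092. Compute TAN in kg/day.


Protein in feed = 427.0 * 50/100 = 213.5 kg/day
TAN = protein * 0.092 = 213.5 * 0.092 = 19.642 kg/day

19.642 kg/day


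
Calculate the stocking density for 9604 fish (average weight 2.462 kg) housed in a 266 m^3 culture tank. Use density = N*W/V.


Total biomass = 9604 fish * 2.462 kg = 23645.048 kg
Density = total biomass / volume = 23645.048 / 266 = 88.8912 kg/m^3

88.8912 kg/m^3


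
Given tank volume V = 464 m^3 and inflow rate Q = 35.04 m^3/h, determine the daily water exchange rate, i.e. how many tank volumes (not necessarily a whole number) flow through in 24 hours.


Daily flow volume = 35.04 m^3/h * 24 h = 840.96 m^3/day
Exchanges = daily flow / tank volume = 840.96 / 464 = 1.81241 exchanges/day

1.81241 exchanges/day


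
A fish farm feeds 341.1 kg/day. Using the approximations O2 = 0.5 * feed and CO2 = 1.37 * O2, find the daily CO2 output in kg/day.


O2 = 341.1 * 0.5 = 170.55
CO2 = 170.55 * 1.37 = 233.6535

233.6535 kg/day


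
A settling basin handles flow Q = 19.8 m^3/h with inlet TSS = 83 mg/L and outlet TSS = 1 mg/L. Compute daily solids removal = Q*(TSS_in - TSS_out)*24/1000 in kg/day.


Concentration drop: TSS_in - TSS_out = 83 - 1 = 82 mg/L
Hourly solids removed = Q * dTSS = 19.8 m^3/h * 82 mg/L = 1623.6 g/h  (m^3/h * mg/L = g/h)
Daily solids removed = 1623.6 * 24 = 38966.4 g/day
Convert g to kg: 38966.4 / 1000 = 38.9664 kg/day

38.9664 kg/day


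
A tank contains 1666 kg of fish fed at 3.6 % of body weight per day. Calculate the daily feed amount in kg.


Feeding rate fraction = 3.6% / 100 = 0.036
Daily feed = 1666 kg * 0.036 = 59.976 kg/day

59.976 kg/day


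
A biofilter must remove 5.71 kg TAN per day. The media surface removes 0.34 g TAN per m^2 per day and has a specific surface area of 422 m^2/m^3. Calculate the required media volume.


A = 5.71*1000 / 0.34 = 16794.118 m^2
V = 16794.118 / 422 = 39.7965

39.7965 m^3


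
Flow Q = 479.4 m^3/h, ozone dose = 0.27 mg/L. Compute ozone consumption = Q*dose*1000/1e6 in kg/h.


O3 demand (mg/h) = Q * dose * 1000 = 479.4 * 0.27 * 1000 = 129438 mg/h
Convert mg to kg: 129438 / 1e6 = 0.129438 kg/h

0.129438 kg/h


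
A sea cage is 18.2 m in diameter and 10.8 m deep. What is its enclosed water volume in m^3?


r = d/2 = 18.2/2 = 9.1 m
Base area = pi*r^2 = pi*9.1^2 = 260.15529 m^2
Volume = 260.15529 * 10.8 = 2809.68 m^3

2809.68 m^3


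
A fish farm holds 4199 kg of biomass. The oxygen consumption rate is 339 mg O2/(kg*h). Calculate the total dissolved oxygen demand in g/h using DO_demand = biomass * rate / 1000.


Total O2 consumption (mg/h) = 4199 kg * 339 mg/(kg*h) = 1423461 mg/h
Convert to g/h: 1423461 / 1000 = 1423.461 g/h

1423.461 g/h


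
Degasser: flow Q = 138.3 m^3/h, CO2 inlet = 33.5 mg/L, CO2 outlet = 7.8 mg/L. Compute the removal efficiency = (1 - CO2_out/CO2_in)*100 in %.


CO2_out / CO2_in = 7.8 / 33.5 = 0.23283582
Fraction remaining = 0.23283582
efficiency = (1 - 0.23283582) * 100 = 76.7164 %

76.7164 %


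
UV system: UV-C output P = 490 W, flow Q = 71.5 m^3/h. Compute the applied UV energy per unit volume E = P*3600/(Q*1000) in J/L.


Energy delivered per hour = 490 W * 3600 s = 1764000 J/h
Volume treated per hour = 71.5 m^3/h * 1000 = 71500 L/h
dose = 1764000 / 71500 = 24.6713 J/L

24.6713 J/L


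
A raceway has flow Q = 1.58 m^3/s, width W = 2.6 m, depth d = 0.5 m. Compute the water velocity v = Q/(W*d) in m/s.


Cross-sectional area = W * d = 2.6 * 0.5 = 1.3 m^2
Velocity = Q / A = 1.58 / 1.3 = 1.21538 m/s

1.21538 m/s


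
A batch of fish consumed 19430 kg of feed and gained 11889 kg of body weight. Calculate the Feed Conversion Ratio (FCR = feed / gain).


FCR = feed consumed / weight gained
FCR = 19430 kg / 11889 kg = 1.63428

1.63428


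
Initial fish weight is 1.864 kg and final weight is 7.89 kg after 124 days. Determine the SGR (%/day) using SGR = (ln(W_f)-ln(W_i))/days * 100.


ln(W_f) = ln(7.89) = 2.0655961
ln(W_i) = ln(1.864) = 0.62272472
ln(W_f) - ln(W_i) = 2.0655961 - 0.62272472 = 1.4428714
SGR = 1.4428714 / 124 * 100 = 1.16361 %/day

1.16361 %/day


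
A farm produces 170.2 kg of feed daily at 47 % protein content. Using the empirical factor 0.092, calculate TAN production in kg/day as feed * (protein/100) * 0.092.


Protein in feed = 170.2 * 47/100 = 79.994 kg/day
TAN = protein * 0.092 = 79.994 * 0.092 = 7.359448 kg/day

7.359448 kg/day


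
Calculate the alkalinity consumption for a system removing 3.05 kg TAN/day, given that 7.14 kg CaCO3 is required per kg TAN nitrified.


Alkalinity factor: 7.14 kg CaCO3 consumed per kg TAN nitrified
alk = 3.05 kg TAN * 7.14 = 21.777 kg CaCO3/day

21.777 kg CaCO3/day


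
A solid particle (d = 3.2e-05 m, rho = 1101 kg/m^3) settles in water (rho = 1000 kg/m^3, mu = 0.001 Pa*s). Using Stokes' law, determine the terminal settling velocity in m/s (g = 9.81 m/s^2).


Density difference: rho_p - rho_f = 1101 - 1000 = 101 kg/m^3
d^2 = (3.2e-05)^2 = 1.024e-09 m^2
Numerator = (rho_p - rho_f) * g * d^2 = 101 * 9.81 * 1.024e-09 = 1.0145894e-06
Denominator = 18 * mu = 18 * 0.001 = 0.018
v_s = 1.0145894e-06 / 0.018 = 5.63661e-05 m/s
Check: Re = rho_f * v_s * d / mu = 1000 * 5.63661e-05 * 3.2e-05 / 0.001 = 0.0018 < 1, so Stokes' law applies.

5.63661e-05 m/s


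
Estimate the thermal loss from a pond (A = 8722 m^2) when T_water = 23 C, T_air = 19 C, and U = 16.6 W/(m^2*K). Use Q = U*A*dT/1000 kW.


Temperature difference dT = 23 - 19 = 4 K
Heat loss (W) = U * A * dT = 16.6 * 8722 * 4 = 579140.8 W
Convert to kW: 579140.8 / 1000 = 579.1408 kW

579.1408 kW


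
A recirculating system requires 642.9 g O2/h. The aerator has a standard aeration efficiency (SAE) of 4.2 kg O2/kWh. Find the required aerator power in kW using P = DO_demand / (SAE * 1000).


SAE in g O2/kWh = 4.2 * 1000 = 4200 g/kWh
P = DO_demand / SAE_g = 642.9 / 4200 = 0.153071 kW

0.153071 kW


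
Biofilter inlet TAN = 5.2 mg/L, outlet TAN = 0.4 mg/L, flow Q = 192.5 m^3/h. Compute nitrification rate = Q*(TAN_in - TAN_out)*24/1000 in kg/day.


Concentration drop: TAN_in - TAN_out = 5.2 - 0.4 = 4.8 mg/L
Hourly TAN removed = Q * dTAN = 192.5 m^3/h * 4.8 mg/L = 924 g/h  (m^3/h * mg/L = g/h)
Daily TAN removed = 924 * 24 = 22176 g/day
Convert to kg/day: 22176 / 1000 = 22.176 kg/day

22.176 kg/day


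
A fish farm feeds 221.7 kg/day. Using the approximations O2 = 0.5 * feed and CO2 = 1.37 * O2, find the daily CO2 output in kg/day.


O2 = 221.7 * 0.5 = 110.85
CO2 = 110.85 * 1.37 = 151.8645

151.8645 kg/day


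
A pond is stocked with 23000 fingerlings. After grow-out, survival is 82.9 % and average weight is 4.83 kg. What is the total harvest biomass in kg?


Survivors = 23000 * 82.9/100 = 19067 fish
Harvest biomass = survivors * W_f = 19067 * 4.83 = 92093.61 kg

92093.61 kg


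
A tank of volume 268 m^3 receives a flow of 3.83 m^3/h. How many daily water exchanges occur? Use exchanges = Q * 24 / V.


Daily flow volume = 3.83 m^3/h * 24 h = 91.92 m^3/day
Exchanges = daily flow / tank volume = 91.92 / 268 = 0.342985 exchanges/day

0.342985 exchanges/day


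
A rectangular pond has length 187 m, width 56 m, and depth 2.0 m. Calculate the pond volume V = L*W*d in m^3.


Base area = L * W = 187 * 56 = 10472 m^2
Volume = area * depth = 10472 * 2.0 = 20944 m^3

20944 m^3


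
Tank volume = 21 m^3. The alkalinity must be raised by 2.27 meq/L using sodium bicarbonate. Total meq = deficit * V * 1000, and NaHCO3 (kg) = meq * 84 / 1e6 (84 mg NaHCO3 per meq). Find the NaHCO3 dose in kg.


Tank volume in L = 21 m^3 * 1000 = 21000 L
Total meq required = 2.27 meq/L * 21000 L = 47670 meq
NaHCO3 mass = 47670 meq * 84 mg/meq / 1e6 = 4.00428 kg

4.00428 kg


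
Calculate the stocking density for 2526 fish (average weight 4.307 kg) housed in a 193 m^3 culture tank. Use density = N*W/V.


Total biomass = 2526 fish * 4.307 kg = 10879.482 kg
Density = total biomass / volume = 10879.482 / 193 = 56.3704 kg/m^3

56.3704 kg/m^3


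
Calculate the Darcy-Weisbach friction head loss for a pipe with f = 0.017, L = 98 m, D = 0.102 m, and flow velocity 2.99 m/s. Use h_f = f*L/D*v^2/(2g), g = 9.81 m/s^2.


v^2 = 2.99^2 = 8.9401 m^2/s^2
L/D = 98/0.102 = 960.78431
h_f = f*(L/D)*v^2/(2g) = 0.017 * 960.78431 * 8.9401 / 19.62 = 7.44249 m

7.44249 m


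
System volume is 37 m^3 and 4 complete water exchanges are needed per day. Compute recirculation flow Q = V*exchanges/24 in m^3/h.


Daily recirculation volume = 37 m^3 * 4 = 148 m^3/day
Flow rate Q = daily volume / 24 h = 148 / 24 = 6.16667 m^3/h

6.16667 m^3/h


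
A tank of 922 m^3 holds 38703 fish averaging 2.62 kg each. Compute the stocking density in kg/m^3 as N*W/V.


Total biomass = 38703 fish * 2.62 kg = 101401.86 kg
Density = total biomass / volume = 101401.86 / 922 = 109.98 kg/m^3

109.98 kg/m^3


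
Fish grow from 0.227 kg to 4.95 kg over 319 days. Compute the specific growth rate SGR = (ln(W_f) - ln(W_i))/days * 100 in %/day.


ln(W_f) = ln(4.95) = 1.5993876
ln(W_i) = ln(0.227) = -1.4828053
ln(W_f) - ln(W_i) = 1.5993876 - -1.4828053 = 3.0821929
SGR = 3.0821929 / 319 * 100 = 0.966205 %/day

0.966205 %/day


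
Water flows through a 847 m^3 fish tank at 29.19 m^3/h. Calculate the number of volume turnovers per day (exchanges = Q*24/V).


Daily flow volume = 29.19 m^3/h * 24 h = 700.56 m^3/day
Exchanges = daily flow / tank volume = 700.56 / 847 = 0.827107 exchanges/day

0.827107 exchanges/day


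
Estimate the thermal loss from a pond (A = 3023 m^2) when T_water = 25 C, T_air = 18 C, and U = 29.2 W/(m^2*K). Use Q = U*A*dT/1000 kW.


Temperature difference dT = 25 - 18 = 7 K
Heat loss (W) = U * A * dT = 29.2 * 3023 * 7 = 617901.2 W
Convert to kW: 617901.2 / 1000 = 617.9012 kW

617.9012 kW


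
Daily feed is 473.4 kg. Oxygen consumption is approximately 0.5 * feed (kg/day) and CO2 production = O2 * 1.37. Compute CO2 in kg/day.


O2 = 473.4 * 0.5 = 236.7
CO2 = 236.7 * 1.37 = 324.279

324.279 kg/day


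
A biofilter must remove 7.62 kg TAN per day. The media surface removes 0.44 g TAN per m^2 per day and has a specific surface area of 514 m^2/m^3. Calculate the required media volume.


A = 7.62*1000 / 0.44 = 17318.182 m^2
V = 17318.182 / 514 = 33.693

33.693 m^3


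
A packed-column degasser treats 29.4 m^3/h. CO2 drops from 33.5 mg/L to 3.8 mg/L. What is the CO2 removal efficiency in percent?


CO2_out / CO2_in = 3.8 / 33.5 = 0.11343284
Fraction remaining = 0.11343284
efficiency = (1 - 0.11343284) * 100 = 88.6567 %

88.6567 %


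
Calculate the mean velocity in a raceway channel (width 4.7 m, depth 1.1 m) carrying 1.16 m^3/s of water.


Cross-sectional area = W * d = 4.7 * 1.1 = 5.17 m^2
Velocity = Q / A = 1.16 / 5.17 = 0.224371 m/s

0.224371 m/s


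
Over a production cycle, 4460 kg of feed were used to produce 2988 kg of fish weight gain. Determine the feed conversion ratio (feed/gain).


FCR = feed consumed / weight gained
FCR = 4460 kg / 2988 kg = 1.49264

1.49264


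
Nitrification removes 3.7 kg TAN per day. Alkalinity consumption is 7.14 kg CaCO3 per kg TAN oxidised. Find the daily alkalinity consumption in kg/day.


Alkalinity factor: 7.14 kg CaCO3 consumed per kg TAN nitrified
alk = 3.7 kg TAN * 7.14 = 26.418 kg CaCO3/day

26.418 kg CaCO3/day


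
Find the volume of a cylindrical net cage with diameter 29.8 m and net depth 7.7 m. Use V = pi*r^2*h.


r = d/2 = 29.8/2 = 14.9 m
Base area = pi*r^2 = pi*14.9^2 = 697.46499 m^2
Volume = 697.46499 * 7.7 = 5370.48 m^3

5370.48 m^3


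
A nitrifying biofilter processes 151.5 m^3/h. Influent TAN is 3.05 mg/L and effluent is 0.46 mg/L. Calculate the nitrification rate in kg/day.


Concentration drop: TAN_in - TAN_out = 3.05 - 0.46 = 2.59 mg/L
Hourly TAN removed = Q * dTAN = 151.5 m^3/h * 2.59 mg/L = 392.385 g/h  (m^3/h * mg/L = g/h)
Daily TAN removed = 392.385 * 24 = 9417.24 g/day
Convert to kg/day: 9417.24 / 1000 = 9.41724 kg/day

9.41724 kg/day


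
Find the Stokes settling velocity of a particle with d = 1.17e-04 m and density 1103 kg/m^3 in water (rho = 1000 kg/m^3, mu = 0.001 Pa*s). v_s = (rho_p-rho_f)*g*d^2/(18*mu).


Density difference: rho_p - rho_f = 1103 - 1000 = 103 kg/m^3
d^2 = (1.17e-04)^2 = 1.3689e-08 m^2
Numerator = (rho_p - rho_f) * g * d^2 = 103 * 9.81 * 1.3689e-08 = 1.3831776e-05
Denominator = 18 * mu = 18 * 0.001 = 0.018
v_s = 1.3831776e-05 / 0.018 = 7.68432e-04 m/s
Check: Re = rho_f * v_s * d / mu = 1000 * 7.68432e-04 * 1.17e-04 / 0.001 = 0.0899 < 1, so Stokes' law applies.

7.68432e-04 m/s


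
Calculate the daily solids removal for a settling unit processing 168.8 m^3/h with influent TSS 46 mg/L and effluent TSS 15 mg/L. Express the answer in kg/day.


Concentration drop: TSS_in - TSS_out = 46 - 15 = 31 mg/L
Hourly solids removed = Q * dTSS = 168.8 m^3/h * 31 mg/L = 5232.8 g/h  (m^3/h * mg/L = g/h)
Daily solids removed = 5232.8 * 24 = 125587.2 g/day
Convert g to kg: 125587.2 / 1000 = 125.5872 kg/day

125.5872 kg/day


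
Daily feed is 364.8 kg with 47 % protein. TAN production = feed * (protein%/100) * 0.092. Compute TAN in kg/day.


Protein in feed = 364.8 * 47/100 = 171.456 kg/day
TAN = protein * 0.092 = 171.456 * 0.092 = 15.773952 kg/day

15.773952 kg/day


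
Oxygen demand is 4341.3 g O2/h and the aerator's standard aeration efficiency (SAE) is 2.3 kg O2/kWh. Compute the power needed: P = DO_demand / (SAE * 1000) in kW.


SAE in g O2/kWh = 2.3 * 1000 = 2300 g/kWh
P = DO_demand / SAE_g = 4341.3 / 2300 = 1.88752 kW

1.88752 kW


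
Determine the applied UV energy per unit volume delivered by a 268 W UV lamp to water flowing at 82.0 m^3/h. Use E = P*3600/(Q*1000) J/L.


Energy delivered per hour = 268 W * 3600 s = 964800 J/h
Volume treated per hour = 82.0 m^3/h * 1000 = 82000 L/h
dose = 964800 / 82000 = 11.7659 J/L

11.7659 J/L


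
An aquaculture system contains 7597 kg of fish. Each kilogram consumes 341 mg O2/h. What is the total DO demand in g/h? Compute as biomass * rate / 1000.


Total O2 consumption (mg/h) = 7597 kg * 341 mg/(kg*h) = 2590577 mg/h
Convert to g/h: 2590577 / 1000 = 2590.577 g/h

2590.577 g/h


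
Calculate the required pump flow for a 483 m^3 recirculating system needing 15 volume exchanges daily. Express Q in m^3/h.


Daily recirculation volume = 483 m^3 * 15 = 7245 m^3/day
Flow rate Q = daily volume / 24 h = 7245 / 24 = 301.875 m^3/h

301.875 m^3/h


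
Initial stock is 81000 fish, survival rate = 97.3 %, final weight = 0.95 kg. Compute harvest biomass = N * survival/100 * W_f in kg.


Survivors = 81000 * 97.3/100 = 78813 fish
Harvest biomass = survivors * W_f = 78813 * 0.95 = 74872.35 kg

74872.35 kg


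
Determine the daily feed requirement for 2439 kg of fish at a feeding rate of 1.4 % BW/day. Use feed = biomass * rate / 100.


Feeding rate fraction = 1.4% / 100 = 0.014
Daily feed = 2439 kg * 0.014 = 34.146 kg/day

34.146 kg/day


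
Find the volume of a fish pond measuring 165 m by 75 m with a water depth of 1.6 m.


Base area = L * W = 165 * 75 = 12375 m^2
Volume = area * depth = 12375 * 1.6 = 19800 m^3

19800 m^3


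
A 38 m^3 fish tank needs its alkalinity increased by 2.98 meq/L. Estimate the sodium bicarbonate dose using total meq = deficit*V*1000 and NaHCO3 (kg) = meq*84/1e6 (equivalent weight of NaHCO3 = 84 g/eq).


Tank volume in L = 38 m^3 * 1000 = 38000 L
Total meq required = 2.98 meq/L * 38000 L = 113240 meq
NaHCO3 mass = 113240 meq * 84 mg/meq / 1e6 = 9.51216 kg

9.51216 kg


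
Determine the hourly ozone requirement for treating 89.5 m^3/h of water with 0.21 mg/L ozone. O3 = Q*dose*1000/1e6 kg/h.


O3 demand (mg/h) = Q * dose * 1000 = 89.5 * 0.21 * 1000 = 18795 mg/h
Convert mg to kg: 18795 / 1e6 = 0.018795 kg/h

0.018795 kg/h


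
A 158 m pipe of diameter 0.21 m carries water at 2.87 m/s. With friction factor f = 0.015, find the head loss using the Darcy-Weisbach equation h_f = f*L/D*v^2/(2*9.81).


v^2 = 2.87^2 = 8.2369 m^2/s^2
L/D = 158/0.21 = 752.38095
h_f = f*(L/D)*v^2/(2g) = 0.015 * 752.38095 * 8.2369 / 19.62 = 4.73799 m

4.73799 m


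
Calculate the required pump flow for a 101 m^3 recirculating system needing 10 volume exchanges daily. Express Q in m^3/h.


Daily recirculation volume = 101 m^3 * 10 = 1010 m^3/day
Flow rate Q = daily volume / 24 h = 1010 / 24 = 42.0833 m^3/h

42.0833 m^3/h


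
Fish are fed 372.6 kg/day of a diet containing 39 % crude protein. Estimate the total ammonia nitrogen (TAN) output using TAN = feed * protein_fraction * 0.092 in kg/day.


Protein in feed = 372.6 * 39/100 = 145.314 kg/day
TAN = protein * 0.092 = 145.314 * 0.092 = 13.368888 kg/day

13.368888 kg/day


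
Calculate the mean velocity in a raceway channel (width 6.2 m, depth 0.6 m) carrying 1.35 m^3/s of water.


Cross-sectional area = W * d = 6.2 * 0.6 = 3.72 m^2
Velocity = Q / A = 1.35 / 3.72 = 0.362903 m/s

0.362903 m/s


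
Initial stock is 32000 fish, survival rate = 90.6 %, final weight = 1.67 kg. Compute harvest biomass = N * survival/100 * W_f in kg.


Survivors = 32000 * 90.6/100 = 28992 fish
Harvest biomass = survivors * W_f = 28992 * 1.67 = 48416.64 kg

48416.64 kg


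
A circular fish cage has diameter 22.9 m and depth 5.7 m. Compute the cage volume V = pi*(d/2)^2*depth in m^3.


r = d/2 = 22.9/2 = 11.45 m
Base area = pi*r^2 = pi*11.45^2 = 411.87065 m^2
Volume = 411.87065 * 5.7 = 2347.66 m^3

2347.66 m^3


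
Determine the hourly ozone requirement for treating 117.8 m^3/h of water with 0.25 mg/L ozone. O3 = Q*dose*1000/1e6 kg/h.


O3 demand (mg/h) = Q * dose * 1000 = 117.8 * 0.25 * 1000 = 29450 mg/h
Convert mg to kg: 29450 / 1e6 = 0.02945 kg/h

0.02945 kg/h


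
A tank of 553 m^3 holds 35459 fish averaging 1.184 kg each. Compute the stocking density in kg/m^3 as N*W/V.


Total biomass = 35459 fish * 1.184 kg = 41983.456 kg
Density = total biomass / volume = 41983.456 / 553 = 75.9195 kg/m^3

75.9195 kg/m^3


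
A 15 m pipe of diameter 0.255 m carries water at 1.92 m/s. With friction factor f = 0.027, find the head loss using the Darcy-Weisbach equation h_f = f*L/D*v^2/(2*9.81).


v^2 = 1.92^2 = 3.6864 m^2/s^2
L/D = 15/0.255 = 58.823529
h_f = f*(L/D)*v^2/(2g) = 0.027 * 58.823529 * 3.6864 / 19.62 = 0.298413 m

0.298413 m


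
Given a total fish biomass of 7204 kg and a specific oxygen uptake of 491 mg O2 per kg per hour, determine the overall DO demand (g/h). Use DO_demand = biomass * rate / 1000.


Total O2 consumption (mg/h) = 7204 kg * 491 mg/(kg*h) = 3537164 mg/h
Convert to g/h: 3537164 / 1000 = 3537.164 g/h

3537.164 g/h


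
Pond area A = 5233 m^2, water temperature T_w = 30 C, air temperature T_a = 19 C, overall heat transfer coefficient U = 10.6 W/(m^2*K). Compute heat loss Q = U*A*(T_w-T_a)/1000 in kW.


Temperature difference dT = 30 - 19 = 11 K
Heat loss (W) = U * A * dT = 10.6 * 5233 * 11 = 610167.8 W
Convert to kW: 610167.8 / 1000 = 610.1678 kW

610.1678 kW


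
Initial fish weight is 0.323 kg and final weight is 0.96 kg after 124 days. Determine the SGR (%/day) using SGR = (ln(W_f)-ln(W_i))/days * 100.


ln(W_f) = ln(0.96) = -0.040821995
ln(W_i) = ln(0.323) = -1.130103
ln(W_f) - ln(W_i) = -0.040821995 - -1.130103 = 1.089281
SGR = 1.089281 / 124 * 100 = 0.878452 %/day

0.878452 %/day


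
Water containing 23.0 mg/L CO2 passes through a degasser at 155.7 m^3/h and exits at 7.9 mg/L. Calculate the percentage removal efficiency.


CO2_out / CO2_in = 7.9 / 23.0 = 0.34347826
Fraction remaining = 0.34347826
efficiency = (1 - 0.34347826) * 100 = 65.6522 %

65.6522 %


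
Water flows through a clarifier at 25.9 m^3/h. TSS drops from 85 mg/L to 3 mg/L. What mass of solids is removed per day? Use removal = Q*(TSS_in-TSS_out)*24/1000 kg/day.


Concentration drop: TSS_in - TSS_out = 85 - 3 = 82 mg/L
Hourly solids removed = Q * dTSS = 25.9 m^3/h * 82 mg/L = 2123.8 g/h  (m^3/h * mg/L = g/h)
Daily solids removed = 2123.8 * 24 = 50971.2 g/day
Convert g to kg: 50971.2 / 1000 = 50.9712 kg/day

50.9712 kg/day


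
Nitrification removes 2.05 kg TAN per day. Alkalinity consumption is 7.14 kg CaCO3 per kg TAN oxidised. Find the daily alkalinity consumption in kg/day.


Alkalinity factor: 7.14 kg CaCO3 consumed per kg TAN nitrified
alk = 2.05 kg TAN * 7.14 = 14.637 kg CaCO3/day

14.637 kg CaCO3/day


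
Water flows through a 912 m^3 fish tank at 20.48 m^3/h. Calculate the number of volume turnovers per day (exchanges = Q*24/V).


Daily flow volume = 20.48 m^3/h * 24 h = 491.52 m^3/day
Exchanges = daily flow / tank volume = 491.52 / 912 = 0.538947 exchanges/day

0.538947 exchanges/day


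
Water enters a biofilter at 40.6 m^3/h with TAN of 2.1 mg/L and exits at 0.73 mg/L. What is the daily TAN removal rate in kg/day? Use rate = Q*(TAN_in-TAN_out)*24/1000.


Concentration drop: TAN_in - TAN_out = 2.1 - 0.73 = 1.37 mg/L
Hourly TAN removed = Q * dTAN = 40.6 m^3/h * 1.37 mg/L = 55.622 g/h  (m^3/h * mg/L = g/h)
Daily TAN removed = 55.622 * 24 = 1334.928 g/day
Convert to kg/day: 1334.928 / 1000 = 1.334928 kg/day

1.334928 kg/day


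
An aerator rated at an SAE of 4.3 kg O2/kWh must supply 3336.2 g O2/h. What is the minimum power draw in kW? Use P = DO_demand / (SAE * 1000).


SAE in g O2/kWh = 4.3 * 1000 = 4300 g/kWh
P = DO_demand / SAE_g = 3336.2 / 4300 = 0.77586 kW

0.77586 kW


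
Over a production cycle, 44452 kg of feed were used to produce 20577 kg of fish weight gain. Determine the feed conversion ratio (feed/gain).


FCR = feed consumed / weight gained
FCR = 44452 kg / 20577 kg = 2.16028

2.16028
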